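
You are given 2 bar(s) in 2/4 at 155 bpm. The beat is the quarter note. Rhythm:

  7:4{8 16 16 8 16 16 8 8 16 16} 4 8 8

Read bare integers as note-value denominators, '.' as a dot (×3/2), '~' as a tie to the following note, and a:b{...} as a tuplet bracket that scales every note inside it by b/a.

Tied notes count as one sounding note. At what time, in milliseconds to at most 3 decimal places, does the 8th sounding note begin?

1. 0.0ms @ 0 + 110.599ms (2/7)
2. 110.599ms @ 2/7 + 55.3ms (1/7)
3. 165.899ms @ 3/7 + 55.3ms (1/7)
4. 221.198ms @ 4/7 + 110.599ms (2/7)
5. 331.797ms @ 6/7 + 55.3ms (1/7)
6. 387.097ms @ 1 + 55.3ms (1/7)
7. 442.396ms @ 8/7 + 110.599ms (2/7)
8. 552.995ms @ 10/7 + 110.599ms (2/7)
9. 663.594ms @ 12/7 + 55.3ms (1/7)
10. 718.894ms @ 13/7 + 55.3ms (1/7)
11. 774.194ms @ 2 + 387.097ms (1)
12. 1161.29ms @ 3 + 193.548ms (1/2)
13. 1354.839ms @ 7/2 + 193.548ms (1/2)

note 8 onset = 10/7b = 552.995ms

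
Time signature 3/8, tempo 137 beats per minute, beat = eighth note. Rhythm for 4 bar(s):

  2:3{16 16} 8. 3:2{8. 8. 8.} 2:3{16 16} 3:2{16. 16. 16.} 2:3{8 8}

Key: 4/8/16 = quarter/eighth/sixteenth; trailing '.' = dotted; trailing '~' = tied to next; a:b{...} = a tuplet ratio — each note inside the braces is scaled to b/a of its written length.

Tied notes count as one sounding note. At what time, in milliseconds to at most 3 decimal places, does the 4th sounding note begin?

1. 0.0ms @ 0 + 328.467ms (3/4)
2. 328.467ms @ 3/4 + 328.467ms (3/4)
3. 656.934ms @ 3/2 + 656.934ms (3/2)
4. 1313.869ms @ 3 + 437.956ms (1)
5. 1751.825ms @ 4 + 437.956ms (1)
6. 2189.781ms @ 5 + 437.956ms (1)
7. 2627.737ms @ 6 + 328.467ms (3/4)
8. 2956.204ms @ 27/4 + 328.467ms (3/4)
9. 3284.672ms @ 15/2 + 218.978ms (1/2)
10. 3503.65ms @ 8 + 218.978ms (1/2)
11. 3722.628ms @ 17/2 + 218.978ms (1/2)
12. 3941.606ms @ 9 + 656.934ms (3/2)
13. 4598.54ms @ 21/2 + 656.934ms (3/2)

note 4 onset = 3b = 1313.869ms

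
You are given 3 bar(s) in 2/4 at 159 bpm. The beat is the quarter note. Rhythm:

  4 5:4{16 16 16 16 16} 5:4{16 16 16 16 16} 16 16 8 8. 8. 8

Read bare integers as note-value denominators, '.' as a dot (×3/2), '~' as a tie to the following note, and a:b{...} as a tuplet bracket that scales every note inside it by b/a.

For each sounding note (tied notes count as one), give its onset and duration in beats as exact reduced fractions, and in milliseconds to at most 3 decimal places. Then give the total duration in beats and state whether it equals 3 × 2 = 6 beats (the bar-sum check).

1) 0.0ms=0b +377.358ms=1b
2) 377.358ms=1b +75.472ms=1/5b
3) 452.83ms=6/5b +75.472ms=1/5b
4) 528.302ms=7/5b +75.472ms=1/5b
5) 603.774ms=8/5b +75.472ms=1/5b
6) 679.245ms=9/5b +75.472ms=1/5b
7) 754.717ms=2b +75.472ms=1/5b
8) 830.189ms=11/5b +75.472ms=1/5b
9) 905.66ms=12/5b +75.472ms=1/5b
10) 981.132ms=13/5b +75.472ms=1/5b
11) 1056.604ms=14/5b +75.472ms=1/5b
12) 1132.075ms=3b +94.34ms=1/4b
13) 1226.415ms=13/4b +94.34ms=1/4b
14) 1320.755ms=7/2b +188.679ms=1/2b
15) 1509.434ms=4b +283.019ms=3/4b
16) 1792.453ms=19/4b +283.019ms=3/4b
17) 2075.472ms=11/2b +188.679ms=1/2b
Σ=6b of 6 (159bpm 2/4) — PASS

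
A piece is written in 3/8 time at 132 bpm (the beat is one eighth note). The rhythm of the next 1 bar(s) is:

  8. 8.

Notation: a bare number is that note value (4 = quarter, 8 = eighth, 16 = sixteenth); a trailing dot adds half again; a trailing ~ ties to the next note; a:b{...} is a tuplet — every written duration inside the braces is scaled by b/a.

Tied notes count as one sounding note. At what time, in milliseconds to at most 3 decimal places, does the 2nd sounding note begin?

note 2 onset = 3/2b = 681.818ms

1. 0.0ms @ 0 + 681.818ms (3/2)
2. 681.818ms @ 3/2 + 681.818ms (3/2)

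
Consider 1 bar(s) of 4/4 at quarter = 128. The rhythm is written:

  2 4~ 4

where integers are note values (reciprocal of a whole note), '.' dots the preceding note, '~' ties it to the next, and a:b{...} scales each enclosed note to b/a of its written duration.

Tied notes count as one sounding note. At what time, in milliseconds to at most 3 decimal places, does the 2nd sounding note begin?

1. 0.0ms @ 0 + 937.5ms (2)
2. 937.5ms @ 2 + 937.5ms (2)

note 2 onset = 2b = 937.5ms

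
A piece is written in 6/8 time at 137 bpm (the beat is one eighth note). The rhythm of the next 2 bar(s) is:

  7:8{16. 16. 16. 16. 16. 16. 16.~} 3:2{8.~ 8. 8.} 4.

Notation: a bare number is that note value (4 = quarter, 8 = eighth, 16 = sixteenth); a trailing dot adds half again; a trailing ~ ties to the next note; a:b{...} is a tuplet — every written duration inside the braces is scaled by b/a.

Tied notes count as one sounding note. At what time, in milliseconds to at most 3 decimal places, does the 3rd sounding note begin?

1. 0.0ms @ 0 + 375.391ms (6/7)
2. 375.391ms @ 6/7 + 375.391ms (6/7)
3. 750.782ms @ 12/7 + 375.391ms (6/7)
4. 1126.173ms @ 18/7 + 375.391ms (6/7)
5. 1501.564ms @ 24/7 + 375.391ms (6/7)
6. 1876.955ms @ 30/7 + 375.391ms (6/7)
7. 2252.346ms @ 36/7 + 1251.303ms (20/7)
8. 3503.65ms @ 8 + 437.956ms (1)
9. 3941.606ms @ 9 + 1313.869ms (3)

note 3 onset = 12/7b = 750.782ms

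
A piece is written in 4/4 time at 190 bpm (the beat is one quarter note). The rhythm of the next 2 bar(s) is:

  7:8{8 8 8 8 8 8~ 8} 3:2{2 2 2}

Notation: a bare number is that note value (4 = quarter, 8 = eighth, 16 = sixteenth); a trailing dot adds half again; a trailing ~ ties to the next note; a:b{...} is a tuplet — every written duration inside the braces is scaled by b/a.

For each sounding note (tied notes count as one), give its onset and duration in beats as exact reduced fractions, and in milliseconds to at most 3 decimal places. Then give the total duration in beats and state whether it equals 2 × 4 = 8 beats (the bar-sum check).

1) 0.0ms=0b +180.451ms=4/7b
2) 180.451ms=4/7b +180.451ms=4/7b
3) 360.902ms=8/7b +180.451ms=4/7b
4) 541.353ms=12/7b +180.451ms=4/7b
5) 721.805ms=16/7b +180.451ms=4/7b
6) 902.256ms=20/7b +360.902ms=8/7b
7) 1263.158ms=4b +421.053ms=4/3b
8) 1684.211ms=16/3b +421.053ms=4/3b
9) 2105.263ms=20/3b +421.053ms=4/3b
Σ=8b of 8 (190bpm 4/4) — PASS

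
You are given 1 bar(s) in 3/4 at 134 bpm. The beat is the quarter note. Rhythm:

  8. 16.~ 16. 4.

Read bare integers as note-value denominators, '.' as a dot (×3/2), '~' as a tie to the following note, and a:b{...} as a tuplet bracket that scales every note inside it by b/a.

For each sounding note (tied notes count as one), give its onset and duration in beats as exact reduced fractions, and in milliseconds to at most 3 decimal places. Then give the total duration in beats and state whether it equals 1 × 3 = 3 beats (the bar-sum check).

1) 0.0ms=0b +335.821ms=3/4b
2) 335.821ms=3/4b +335.821ms=3/4b
3) 671.642ms=3/2b +671.642ms=3/2b
Σ=3b of 3 (134bpm 3/4) — PASS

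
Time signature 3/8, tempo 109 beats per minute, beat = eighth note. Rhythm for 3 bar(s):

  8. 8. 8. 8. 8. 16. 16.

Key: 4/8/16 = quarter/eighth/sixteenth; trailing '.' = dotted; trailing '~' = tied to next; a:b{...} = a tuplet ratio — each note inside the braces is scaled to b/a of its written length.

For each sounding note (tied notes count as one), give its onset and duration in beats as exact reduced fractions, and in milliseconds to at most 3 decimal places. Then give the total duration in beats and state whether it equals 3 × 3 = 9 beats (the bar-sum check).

1) 0.0ms=0b +825.688ms=3/2b
2) 825.688ms=3/2b +825.688ms=3/2b
3) 1651.376ms=3b +825.688ms=3/2b
4) 2477.064ms=9/2b +825.688ms=3/2b
5) 3302.752ms=6b +825.688ms=3/2b
6) 4128.44ms=15/2b +412.844ms=3/4b
7) 4541.284ms=33/4b +412.844ms=3/4b
Σ=9b of 9 (109bpm 3/8) — PASS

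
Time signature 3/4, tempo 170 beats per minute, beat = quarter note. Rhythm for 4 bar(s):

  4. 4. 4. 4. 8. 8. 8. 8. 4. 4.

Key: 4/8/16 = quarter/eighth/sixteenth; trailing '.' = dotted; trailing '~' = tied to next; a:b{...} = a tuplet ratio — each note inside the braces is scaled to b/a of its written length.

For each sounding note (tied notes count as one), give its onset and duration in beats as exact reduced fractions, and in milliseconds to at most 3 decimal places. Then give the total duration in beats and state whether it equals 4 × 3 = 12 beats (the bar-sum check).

1) 0.0ms=0b +529.412ms=3/2b
2) 529.412ms=3/2b +529.412ms=3/2b
3) 1058.824ms=3b +529.412ms=3/2b
4) 1588.235ms=9/2b +529.412ms=3/2b
5) 2117.647ms=6b +264.706ms=3/4b
6) 2382.353ms=27/4b +264.706ms=3/4b
7) 2647.059ms=15/2b +264.706ms=3/4b
8) 2911.765ms=33/4b +264.706ms=3/4b
9) 3176.471ms=9b +529.412ms=3/2b
10) 3705.882ms=21/2b +529.412ms=3/2b
Σ=12b of 12 (170bpm 3/4) — PASS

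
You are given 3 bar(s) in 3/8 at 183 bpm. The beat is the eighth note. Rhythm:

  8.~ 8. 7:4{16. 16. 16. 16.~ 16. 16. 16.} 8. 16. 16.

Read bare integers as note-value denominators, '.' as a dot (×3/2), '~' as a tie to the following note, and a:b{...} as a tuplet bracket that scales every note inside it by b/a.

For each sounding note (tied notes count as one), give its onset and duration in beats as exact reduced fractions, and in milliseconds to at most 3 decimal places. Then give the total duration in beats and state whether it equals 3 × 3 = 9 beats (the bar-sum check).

1) 0.0ms=0b +983.607ms=3b
2) 983.607ms=3b +140.515ms=3/7b
3) 1124.122ms=24/7b +140.515ms=3/7b
4) 1264.637ms=27/7b +140.515ms=3/7b
5) 1405.152ms=30/7b +281.03ms=6/7b
6) 1686.183ms=36/7b +140.515ms=3/7b
7) 1826.698ms=39/7b +140.515ms=3/7b
8) 1967.213ms=6b +491.803ms=3/2b
9) 2459.016ms=15/2b +245.902ms=3/4b
10) 2704.918ms=33/4b +245.902ms=3/4b
Σ=9b of 9 (183bpm 3/8) — PASS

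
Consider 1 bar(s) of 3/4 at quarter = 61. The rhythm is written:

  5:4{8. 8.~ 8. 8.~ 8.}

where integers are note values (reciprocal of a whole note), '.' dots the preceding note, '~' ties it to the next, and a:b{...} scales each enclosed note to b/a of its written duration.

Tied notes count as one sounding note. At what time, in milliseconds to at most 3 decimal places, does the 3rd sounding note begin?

note 3 onset = 9/5b = 1770.492ms

1. 0.0ms @ 0 + 590.164ms (3/5)
2. 590.164ms @ 3/5 + 1180.328ms (6/5)
3. 1770.492ms @ 9/5 + 1180.328ms (6/5)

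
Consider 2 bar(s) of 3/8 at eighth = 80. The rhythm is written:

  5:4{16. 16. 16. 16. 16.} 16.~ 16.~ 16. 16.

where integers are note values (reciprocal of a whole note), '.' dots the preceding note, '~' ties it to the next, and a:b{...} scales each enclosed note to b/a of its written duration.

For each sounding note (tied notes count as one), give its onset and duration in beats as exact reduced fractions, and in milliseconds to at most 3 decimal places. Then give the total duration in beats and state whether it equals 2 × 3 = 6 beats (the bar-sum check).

1) 0.0ms=0b +450.0ms=3/5b
2) 450.0ms=3/5b +450.0ms=3/5b
3) 900.0ms=6/5b +450.0ms=3/5b
4) 1350.0ms=9/5b +450.0ms=3/5b
5) 1800.0ms=12/5b +450.0ms=3/5b
6) 2250.0ms=3b +1687.5ms=9/4b
7) 3937.5ms=21/4b +562.5ms=3/4b
Σ=6b of 6 (80bpm 3/8) — PASS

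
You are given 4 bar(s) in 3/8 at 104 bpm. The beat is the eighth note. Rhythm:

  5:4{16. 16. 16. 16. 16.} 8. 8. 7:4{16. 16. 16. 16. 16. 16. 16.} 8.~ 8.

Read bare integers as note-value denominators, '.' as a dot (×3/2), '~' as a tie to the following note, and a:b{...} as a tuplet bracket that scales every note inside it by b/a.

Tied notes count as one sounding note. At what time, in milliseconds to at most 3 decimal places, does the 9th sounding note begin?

note 9 onset = 45/7b = 3708.791ms

1. 0.0ms @ 0 + 346.154ms (3/5)
2. 346.154ms @ 3/5 + 346.154ms (3/5)
3. 692.308ms @ 6/5 + 346.154ms (3/5)
4. 1038.462ms @ 9/5 + 346.154ms (3/5)
5. 1384.615ms @ 12/5 + 346.154ms (3/5)
6. 1730.769ms @ 3 + 865.385ms (3/2)
7. 2596.154ms @ 9/2 + 865.385ms (3/2)
8. 3461.538ms @ 6 + 247.253ms (3/7)
9. 3708.791ms @ 45/7 + 247.253ms (3/7)
10. 3956.044ms @ 48/7 + 247.253ms (3/7)
11. 4203.297ms @ 51/7 + 247.253ms (3/7)
12. 4450.549ms @ 54/7 + 247.253ms (3/7)
13. 4697.802ms @ 57/7 + 247.253ms (3/7)
14. 4945.055ms @ 60/7 + 247.253ms (3/7)
15. 5192.308ms @ 9 + 1730.769ms (3)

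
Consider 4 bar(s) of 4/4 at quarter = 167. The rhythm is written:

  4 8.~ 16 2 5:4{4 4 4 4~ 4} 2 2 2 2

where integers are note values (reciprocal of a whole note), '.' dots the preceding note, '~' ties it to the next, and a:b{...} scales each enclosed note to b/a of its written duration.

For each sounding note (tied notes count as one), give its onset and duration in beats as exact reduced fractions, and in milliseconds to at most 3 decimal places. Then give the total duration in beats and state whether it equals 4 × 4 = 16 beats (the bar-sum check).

1) 0.0ms=0b +359.281ms=1b
2) 359.281ms=1b +359.281ms=1b
3) 718.563ms=2b +718.563ms=2b
4) 1437.126ms=4b +287.425ms=4/5b
5) 1724.551ms=24/5b +287.425ms=4/5b
6) 2011.976ms=28/5b +287.425ms=4/5b
7) 2299.401ms=32/5b +574.85ms=8/5b
8) 2874.251ms=8b +718.563ms=2b
9) 3592.814ms=10b +718.563ms=2b
10) 4311.377ms=12b +718.563ms=2b
11) 5029.94ms=14b +718.563ms=2b
Σ=16b of 16 (167bpm 4/4) — PASS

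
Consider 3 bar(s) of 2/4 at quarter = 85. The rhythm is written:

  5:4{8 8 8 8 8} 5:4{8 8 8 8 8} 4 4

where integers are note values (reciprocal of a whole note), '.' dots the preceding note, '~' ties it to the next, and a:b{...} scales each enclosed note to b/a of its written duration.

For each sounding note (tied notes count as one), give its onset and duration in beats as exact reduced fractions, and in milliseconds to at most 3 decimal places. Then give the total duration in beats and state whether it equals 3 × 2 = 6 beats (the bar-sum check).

1) 0.0ms=0b +282.353ms=2/5b
2) 282.353ms=2/5b +282.353ms=2/5b
3) 564.706ms=4/5b +282.353ms=2/5b
4) 847.059ms=6/5b +282.353ms=2/5b
5) 1129.412ms=8/5b +282.353ms=2/5b
6) 1411.765ms=2b +282.353ms=2/5b
7) 1694.118ms=12/5b +282.353ms=2/5b
8) 1976.471ms=14/5b +282.353ms=2/5b
9) 2258.824ms=16/5b +282.353ms=2/5b
10) 2541.176ms=18/5b +282.353ms=2/5b
11) 2823.529ms=4b +705.882ms=1b
12) 3529.412ms=5b +705.882ms=1b
Σ=6b of 6 (85bpm 2/4) — PASS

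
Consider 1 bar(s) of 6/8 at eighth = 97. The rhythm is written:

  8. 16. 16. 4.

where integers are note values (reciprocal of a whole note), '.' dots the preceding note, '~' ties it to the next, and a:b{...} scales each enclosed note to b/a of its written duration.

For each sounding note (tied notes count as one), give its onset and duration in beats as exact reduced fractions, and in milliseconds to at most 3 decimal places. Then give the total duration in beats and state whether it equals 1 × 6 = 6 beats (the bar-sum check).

1) 0.0ms=0b +927.835ms=3/2b
2) 927.835ms=3/2b +463.918ms=3/4b
3) 1391.753ms=9/4b +463.918ms=3/4b
4) 1855.67ms=3b +1855.67ms=3b
Σ=6b of 6 (97bpm 6/8) — PASS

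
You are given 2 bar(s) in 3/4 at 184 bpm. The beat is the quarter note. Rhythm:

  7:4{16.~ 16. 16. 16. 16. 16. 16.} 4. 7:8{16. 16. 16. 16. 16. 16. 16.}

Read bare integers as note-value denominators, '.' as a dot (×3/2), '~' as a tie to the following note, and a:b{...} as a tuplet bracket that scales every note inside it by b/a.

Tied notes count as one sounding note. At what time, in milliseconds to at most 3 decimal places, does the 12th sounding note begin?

note 12 onset = 33/7b = 1537.267ms

1. 0.0ms @ 0 + 139.752ms (3/7)
2. 139.752ms @ 3/7 + 69.876ms (3/14)
3. 209.627ms @ 9/14 + 69.876ms (3/14)
4. 279.503ms @ 6/7 + 69.876ms (3/14)
5. 349.379ms @ 15/14 + 69.876ms (3/14)
6. 419.255ms @ 9/7 + 69.876ms (3/14)
7. 489.13ms @ 3/2 + 489.13ms (3/2)
8. 978.261ms @ 3 + 139.752ms (3/7)
9. 1118.012ms @ 24/7 + 139.752ms (3/7)
10. 1257.764ms @ 27/7 + 139.752ms (3/7)
11. 1397.516ms @ 30/7 + 139.752ms (3/7)
12. 1537.267ms @ 33/7 + 139.752ms (3/7)
13. 1677.019ms @ 36/7 + 139.752ms (3/7)
14. 1816.77ms @ 39/7 + 139.752ms (3/7)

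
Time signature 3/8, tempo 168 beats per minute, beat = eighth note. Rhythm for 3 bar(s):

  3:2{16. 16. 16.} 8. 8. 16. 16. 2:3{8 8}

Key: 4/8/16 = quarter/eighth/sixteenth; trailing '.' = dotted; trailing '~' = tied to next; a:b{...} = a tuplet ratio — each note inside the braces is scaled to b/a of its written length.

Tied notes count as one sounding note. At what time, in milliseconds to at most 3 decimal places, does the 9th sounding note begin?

note 9 onset = 15/2b = 2678.571ms

1. 0.0ms @ 0 + 178.571ms (1/2)
2. 178.571ms @ 1/2 + 178.571ms (1/2)
3. 357.143ms @ 1 + 178.571ms (1/2)
4. 535.714ms @ 3/2 + 535.714ms (3/2)
5. 1071.429ms @ 3 + 535.714ms (3/2)
6. 1607.143ms @ 9/2 + 267.857ms (3/4)
7. 1875.0ms @ 21/4 + 267.857ms (3/4)
8. 2142.857ms @ 6 + 535.714ms (3/2)
9. 2678.571ms @ 15/2 + 535.714ms (3/2)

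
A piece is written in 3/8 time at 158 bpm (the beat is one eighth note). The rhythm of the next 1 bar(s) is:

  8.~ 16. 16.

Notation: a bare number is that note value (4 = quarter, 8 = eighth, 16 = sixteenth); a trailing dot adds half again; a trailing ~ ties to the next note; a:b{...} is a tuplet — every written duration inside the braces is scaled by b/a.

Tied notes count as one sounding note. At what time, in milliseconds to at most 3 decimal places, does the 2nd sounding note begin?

note 2 onset = 9/4b = 854.43ms

1. 0.0ms @ 0 + 854.43ms (9/4)
2. 854.43ms @ 9/4 + 284.81ms (3/4)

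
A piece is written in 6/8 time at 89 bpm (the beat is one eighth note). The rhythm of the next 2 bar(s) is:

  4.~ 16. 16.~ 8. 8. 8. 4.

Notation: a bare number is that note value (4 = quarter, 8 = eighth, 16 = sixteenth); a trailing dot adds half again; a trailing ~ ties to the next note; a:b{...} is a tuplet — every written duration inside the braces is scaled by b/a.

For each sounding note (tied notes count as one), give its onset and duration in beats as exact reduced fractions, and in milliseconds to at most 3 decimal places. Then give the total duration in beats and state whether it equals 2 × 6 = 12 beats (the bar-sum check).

1) 0.0ms=0b +2528.09ms=15/4b
2) 2528.09ms=15/4b +1516.854ms=9/4b
3) 4044.944ms=6b +1011.236ms=3/2b
4) 5056.18ms=15/2b +1011.236ms=3/2b
5) 6067.416ms=9b +2022.472ms=3b
Σ=12b of 12 (89bpm 6/8) — PASS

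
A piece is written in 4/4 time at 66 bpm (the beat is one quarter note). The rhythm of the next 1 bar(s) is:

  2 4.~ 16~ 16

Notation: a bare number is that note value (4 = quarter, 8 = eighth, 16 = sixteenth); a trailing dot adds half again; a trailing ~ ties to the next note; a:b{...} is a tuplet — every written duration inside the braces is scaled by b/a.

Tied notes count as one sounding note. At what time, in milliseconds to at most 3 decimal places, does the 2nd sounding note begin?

note 2 onset = 2b = 1818.182ms

1. 0.0ms @ 0 + 1818.182ms (2)
2. 1818.182ms @ 2 + 1818.182ms (2)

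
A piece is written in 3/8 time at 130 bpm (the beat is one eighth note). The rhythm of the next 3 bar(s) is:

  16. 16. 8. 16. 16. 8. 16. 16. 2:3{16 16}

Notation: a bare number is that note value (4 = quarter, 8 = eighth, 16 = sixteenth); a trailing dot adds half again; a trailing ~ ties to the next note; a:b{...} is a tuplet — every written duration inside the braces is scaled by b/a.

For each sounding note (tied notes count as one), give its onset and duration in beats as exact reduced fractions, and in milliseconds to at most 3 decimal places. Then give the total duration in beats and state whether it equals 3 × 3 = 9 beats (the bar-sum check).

1) 0.0ms=0b +346.154ms=3/4b
2) 346.154ms=3/4b +346.154ms=3/4b
3) 692.308ms=3/2b +692.308ms=3/2b
4) 1384.615ms=3b +346.154ms=3/4b
5) 1730.769ms=15/4b +346.154ms=3/4b
6) 2076.923ms=9/2b +692.308ms=3/2b
7) 2769.231ms=6b +346.154ms=3/4b
8) 3115.385ms=27/4b +346.154ms=3/4b
9) 3461.538ms=15/2b +346.154ms=3/4b
10) 3807.692ms=33/4b +346.154ms=3/4b
Σ=9b of 9 (130bpm 3/8) — PASS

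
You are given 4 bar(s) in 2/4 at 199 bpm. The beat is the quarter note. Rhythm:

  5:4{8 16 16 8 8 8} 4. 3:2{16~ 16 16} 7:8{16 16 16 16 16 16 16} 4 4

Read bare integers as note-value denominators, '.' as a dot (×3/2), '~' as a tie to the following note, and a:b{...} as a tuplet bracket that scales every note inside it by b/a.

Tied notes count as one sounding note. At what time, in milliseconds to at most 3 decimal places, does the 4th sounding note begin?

1. 0.0ms @ 0 + 120.603ms (2/5)
2. 120.603ms @ 2/5 + 60.302ms (1/5)
3. 180.905ms @ 3/5 + 60.302ms (1/5)
4. 241.206ms @ 4/5 + 120.603ms (2/5)
5. 361.809ms @ 6/5 + 120.603ms (2/5)
6. 482.412ms @ 8/5 + 120.603ms (2/5)
7. 603.015ms @ 2 + 452.261ms (3/2)
8. 1055.276ms @ 7/2 + 100.503ms (1/3)
9. 1155.779ms @ 23/6 + 50.251ms (1/6)
10. 1206.03ms @ 4 + 86.145ms (2/7)
11. 1292.175ms @ 30/7 + 86.145ms (2/7)
12. 1378.32ms @ 32/7 + 86.145ms (2/7)
13. 1464.465ms @ 34/7 + 86.145ms (2/7)
14. 1550.61ms @ 36/7 + 86.145ms (2/7)
15. 1636.755ms @ 38/7 + 86.145ms (2/7)
16. 1722.9ms @ 40/7 + 86.145ms (2/7)
17. 1809.045ms @ 6 + 301.508ms (1)
18. 2110.553ms @ 7 + 301.508ms (1)

note 4 onset = 4/5b = 241.206ms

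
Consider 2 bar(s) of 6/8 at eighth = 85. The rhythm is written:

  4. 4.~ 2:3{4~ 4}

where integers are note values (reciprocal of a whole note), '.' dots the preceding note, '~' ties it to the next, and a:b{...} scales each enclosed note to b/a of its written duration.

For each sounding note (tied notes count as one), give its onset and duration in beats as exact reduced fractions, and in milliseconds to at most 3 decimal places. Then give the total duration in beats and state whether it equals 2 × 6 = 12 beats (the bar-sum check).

1) 0.0ms=0b +2117.647ms=3b
2) 2117.647ms=3b +6352.941ms=9b
Σ=12b of 12 (85bpm 6/8) — PASS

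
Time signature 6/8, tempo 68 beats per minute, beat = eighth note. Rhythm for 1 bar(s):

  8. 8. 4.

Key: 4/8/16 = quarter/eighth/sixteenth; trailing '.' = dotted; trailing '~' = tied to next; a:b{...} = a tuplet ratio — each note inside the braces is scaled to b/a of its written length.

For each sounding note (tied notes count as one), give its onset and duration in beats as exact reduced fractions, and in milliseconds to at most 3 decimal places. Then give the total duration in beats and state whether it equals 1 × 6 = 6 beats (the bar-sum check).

1) 0.0ms=0b +1323.529ms=3/2b
2) 1323.529ms=3/2b +1323.529ms=3/2b
3) 2647.059ms=3b +2647.059ms=3b
Σ=6b of 6 (68bpm 6/8) — PASS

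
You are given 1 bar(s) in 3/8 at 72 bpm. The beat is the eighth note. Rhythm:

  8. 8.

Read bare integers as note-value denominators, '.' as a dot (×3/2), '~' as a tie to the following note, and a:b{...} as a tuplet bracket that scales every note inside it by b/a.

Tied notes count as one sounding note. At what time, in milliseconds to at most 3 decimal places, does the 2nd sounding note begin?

1. 0.0ms @ 0 + 1250.0ms (3/2)
2. 1250.0ms @ 3/2 + 1250.0ms (3/2)

note 2 onset = 3/2b = 1250.0ms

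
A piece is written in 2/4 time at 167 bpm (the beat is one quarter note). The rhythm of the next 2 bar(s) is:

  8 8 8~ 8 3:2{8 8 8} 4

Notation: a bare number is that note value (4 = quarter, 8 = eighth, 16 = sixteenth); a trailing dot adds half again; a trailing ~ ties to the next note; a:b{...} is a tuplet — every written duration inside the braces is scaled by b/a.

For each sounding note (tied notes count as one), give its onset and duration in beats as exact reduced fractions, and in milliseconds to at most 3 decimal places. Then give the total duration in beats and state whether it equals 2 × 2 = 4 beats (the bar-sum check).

1) 0.0ms=0b +179.641ms=1/2b
2) 179.641ms=1/2b +179.641ms=1/2b
3) 359.281ms=1b +359.281ms=1b
4) 718.563ms=2b +119.76ms=1/3b
5) 838.323ms=7/3b +119.76ms=1/3b
6) 958.084ms=8/3b +119.76ms=1/3b
7) 1077.844ms=3b +359.281ms=1b
Σ=4b of 4 (167bpm 2/4) — PASS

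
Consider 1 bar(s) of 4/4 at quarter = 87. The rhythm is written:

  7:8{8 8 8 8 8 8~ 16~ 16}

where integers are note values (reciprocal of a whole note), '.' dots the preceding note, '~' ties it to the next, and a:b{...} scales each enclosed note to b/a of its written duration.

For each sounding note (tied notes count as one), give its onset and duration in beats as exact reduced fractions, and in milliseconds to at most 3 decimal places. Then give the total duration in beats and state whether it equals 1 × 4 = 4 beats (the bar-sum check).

1) 0.0ms=0b +394.089ms=4/7b
2) 394.089ms=4/7b +394.089ms=4/7b
3) 788.177ms=8/7b +394.089ms=4/7b
4) 1182.266ms=12/7b +394.089ms=4/7b
5) 1576.355ms=16/7b +394.089ms=4/7b
6) 1970.443ms=20/7b +788.177ms=8/7b
Σ=4b of 4 (87bpm 4/4) — PASS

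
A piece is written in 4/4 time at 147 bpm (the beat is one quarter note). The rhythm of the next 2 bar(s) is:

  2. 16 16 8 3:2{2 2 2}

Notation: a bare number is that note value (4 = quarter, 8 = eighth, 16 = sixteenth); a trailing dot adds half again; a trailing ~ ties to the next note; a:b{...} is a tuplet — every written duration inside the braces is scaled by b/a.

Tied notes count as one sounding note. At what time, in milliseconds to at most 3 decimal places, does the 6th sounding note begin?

1. 0.0ms @ 0 + 1224.49ms (3)
2. 1224.49ms @ 3 + 102.041ms (1/4)
3. 1326.531ms @ 13/4 + 102.041ms (1/4)
4. 1428.571ms @ 7/2 + 204.082ms (1/2)
5. 1632.653ms @ 4 + 544.218ms (4/3)
6. 2176.871ms @ 16/3 + 544.218ms (4/3)
7. 2721.088ms @ 20/3 + 544.218ms (4/3)

note 6 onset = 16/3b = 2176.871ms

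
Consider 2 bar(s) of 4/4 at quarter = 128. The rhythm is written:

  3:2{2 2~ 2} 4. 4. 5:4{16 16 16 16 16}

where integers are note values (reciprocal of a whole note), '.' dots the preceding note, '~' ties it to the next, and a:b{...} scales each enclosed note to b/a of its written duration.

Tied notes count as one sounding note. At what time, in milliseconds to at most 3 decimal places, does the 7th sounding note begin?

1. 0.0ms @ 0 + 625.0ms (4/3)
2. 625.0ms @ 4/3 + 1250.0ms (8/3)
3. 1875.0ms @ 4 + 703.125ms (3/2)
4. 2578.125ms @ 11/2 + 703.125ms (3/2)
5. 3281.25ms @ 7 + 93.75ms (1/5)
6. 3375.0ms @ 36/5 + 93.75ms (1/5)
7. 3468.75ms @ 37/5 + 93.75ms (1/5)
8. 3562.5ms @ 38/5 + 93.75ms (1/5)
9. 3656.25ms @ 39/5 + 93.75ms (1/5)

note 7 onset = 37/5b = 3468.75ms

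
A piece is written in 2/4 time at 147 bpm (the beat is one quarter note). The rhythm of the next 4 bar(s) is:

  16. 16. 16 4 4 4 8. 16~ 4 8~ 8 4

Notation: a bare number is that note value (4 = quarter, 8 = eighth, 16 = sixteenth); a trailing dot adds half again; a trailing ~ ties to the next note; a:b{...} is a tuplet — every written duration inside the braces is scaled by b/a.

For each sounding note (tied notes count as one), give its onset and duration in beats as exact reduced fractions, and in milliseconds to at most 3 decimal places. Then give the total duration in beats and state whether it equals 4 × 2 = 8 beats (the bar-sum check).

1) 0.0ms=0b +153.061ms=3/8b
2) 153.061ms=3/8b +153.061ms=3/8b
3) 306.122ms=3/4b +102.041ms=1/4b
4) 408.163ms=1b +408.163ms=1b
5) 816.327ms=2b +408.163ms=1b
6) 1224.49ms=3b +408.163ms=1b
7) 1632.653ms=4b +306.122ms=3/4b
8) 1938.776ms=19/4b +510.204ms=5/4b
9) 2448.98ms=6b +408.163ms=1b
10) 2857.143ms=7b +408.163ms=1b
Σ=8b of 8 (147bpm 2/4) — PASS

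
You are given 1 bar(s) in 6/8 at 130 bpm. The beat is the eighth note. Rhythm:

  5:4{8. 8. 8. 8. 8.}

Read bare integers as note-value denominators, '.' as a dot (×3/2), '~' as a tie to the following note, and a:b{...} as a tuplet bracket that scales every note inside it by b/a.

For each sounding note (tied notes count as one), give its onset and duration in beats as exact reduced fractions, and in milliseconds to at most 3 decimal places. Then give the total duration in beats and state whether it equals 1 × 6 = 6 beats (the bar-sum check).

1) 0.0ms=0b +553.846ms=6/5b
2) 553.846ms=6/5b +553.846ms=6/5b
3) 1107.692ms=12/5b +553.846ms=6/5b
4) 1661.538ms=18/5b +553.846ms=6/5b
5) 2215.385ms=24/5b +553.846ms=6/5b
Σ=6b of 6 (130bpm 6/8) — PASS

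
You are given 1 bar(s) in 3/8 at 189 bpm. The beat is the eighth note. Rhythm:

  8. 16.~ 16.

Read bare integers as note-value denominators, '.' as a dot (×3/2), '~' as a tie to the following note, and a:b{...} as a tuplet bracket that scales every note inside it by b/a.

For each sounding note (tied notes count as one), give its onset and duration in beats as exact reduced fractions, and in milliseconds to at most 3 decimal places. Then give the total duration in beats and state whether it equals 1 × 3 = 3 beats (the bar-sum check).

1) 0.0ms=0b +476.19ms=3/2b
2) 476.19ms=3/2b +476.19ms=3/2b
Σ=3b of 3 (189bpm 3/8) — PASS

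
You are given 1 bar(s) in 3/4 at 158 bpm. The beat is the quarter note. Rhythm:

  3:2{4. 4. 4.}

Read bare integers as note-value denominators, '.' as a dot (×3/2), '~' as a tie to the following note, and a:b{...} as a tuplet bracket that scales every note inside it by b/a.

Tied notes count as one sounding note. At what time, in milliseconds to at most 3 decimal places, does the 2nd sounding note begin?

note 2 onset = 1b = 379.747ms

1. 0.0ms @ 0 + 379.747ms (1)
2. 379.747ms @ 1 + 379.747ms (1)
3. 759.494ms @ 2 + 379.747ms (1)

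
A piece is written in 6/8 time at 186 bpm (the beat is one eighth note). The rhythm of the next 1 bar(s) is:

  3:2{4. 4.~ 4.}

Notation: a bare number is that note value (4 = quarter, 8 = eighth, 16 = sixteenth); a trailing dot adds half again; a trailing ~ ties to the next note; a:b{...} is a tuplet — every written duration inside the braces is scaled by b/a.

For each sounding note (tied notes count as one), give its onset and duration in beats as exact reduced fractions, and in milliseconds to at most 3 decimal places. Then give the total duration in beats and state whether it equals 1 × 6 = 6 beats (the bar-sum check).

1) 0.0ms=0b +645.161ms=2b
2) 645.161ms=2b +1290.323ms=4b
Σ=6b of 6 (186bpm 6/8) — PASS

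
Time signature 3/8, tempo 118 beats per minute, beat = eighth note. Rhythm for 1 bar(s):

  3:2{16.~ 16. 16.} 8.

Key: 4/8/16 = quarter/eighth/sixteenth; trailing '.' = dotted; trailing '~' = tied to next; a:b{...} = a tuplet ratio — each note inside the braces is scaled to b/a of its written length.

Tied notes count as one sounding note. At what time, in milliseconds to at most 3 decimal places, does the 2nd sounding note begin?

1. 0.0ms @ 0 + 508.475ms (1)
2. 508.475ms @ 1 + 254.237ms (1/2)
3. 762.712ms @ 3/2 + 762.712ms (3/2)

note 2 onset = 1b = 508.475ms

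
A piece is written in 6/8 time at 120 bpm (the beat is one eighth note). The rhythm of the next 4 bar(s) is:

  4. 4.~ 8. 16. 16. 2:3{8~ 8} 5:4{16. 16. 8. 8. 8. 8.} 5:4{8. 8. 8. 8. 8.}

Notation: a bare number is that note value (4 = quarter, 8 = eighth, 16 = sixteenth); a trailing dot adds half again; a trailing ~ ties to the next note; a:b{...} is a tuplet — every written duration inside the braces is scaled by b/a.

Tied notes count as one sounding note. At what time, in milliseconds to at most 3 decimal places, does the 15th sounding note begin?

1. 0.0ms @ 0 + 1500.0ms (3)
2. 1500.0ms @ 3 + 2250.0ms (9/2)
3. 3750.0ms @ 15/2 + 375.0ms (3/4)
4. 4125.0ms @ 33/4 + 375.0ms (3/4)
5. 4500.0ms @ 9 + 1500.0ms (3)
6. 6000.0ms @ 12 + 300.0ms (3/5)
7. 6300.0ms @ 63/5 + 300.0ms (3/5)
8. 6600.0ms @ 66/5 + 600.0ms (6/5)
9. 7200.0ms @ 72/5 + 600.0ms (6/5)
10. 7800.0ms @ 78/5 + 600.0ms (6/5)
11. 8400.0ms @ 84/5 + 600.0ms (6/5)
12. 9000.0ms @ 18 + 600.0ms (6/5)
13. 9600.0ms @ 96/5 + 600.0ms (6/5)
14. 10200.0ms @ 102/5 + 600.0ms (6/5)
15. 10800.0ms @ 108/5 + 600.0ms (6/5)
16. 11400.0ms @ 114/5 + 600.0ms (6/5)

note 15 onset = 108/5b = 10800.0ms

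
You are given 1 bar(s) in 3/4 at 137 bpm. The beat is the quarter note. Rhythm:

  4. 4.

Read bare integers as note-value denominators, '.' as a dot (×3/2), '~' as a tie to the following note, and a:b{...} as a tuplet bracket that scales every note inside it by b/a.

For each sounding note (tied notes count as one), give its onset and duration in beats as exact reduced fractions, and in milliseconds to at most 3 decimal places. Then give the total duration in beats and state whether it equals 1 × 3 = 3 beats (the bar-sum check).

1) 0.0ms=0b +656.934ms=3/2b
2) 656.934ms=3/2b +656.934ms=3/2b
Σ=3b of 3 (137bpm 3/4) — PASS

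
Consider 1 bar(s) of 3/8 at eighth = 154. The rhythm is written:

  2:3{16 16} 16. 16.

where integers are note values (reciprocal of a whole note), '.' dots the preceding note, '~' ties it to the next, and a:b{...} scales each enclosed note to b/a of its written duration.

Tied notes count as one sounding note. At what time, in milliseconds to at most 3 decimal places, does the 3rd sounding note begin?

1. 0.0ms @ 0 + 292.208ms (3/4)
2. 292.208ms @ 3/4 + 292.208ms (3/4)
3. 584.416ms @ 3/2 + 292.208ms (3/4)
4. 876.623ms @ 9/4 + 292.208ms (3/4)

note 3 onset = 3/2b = 584.416ms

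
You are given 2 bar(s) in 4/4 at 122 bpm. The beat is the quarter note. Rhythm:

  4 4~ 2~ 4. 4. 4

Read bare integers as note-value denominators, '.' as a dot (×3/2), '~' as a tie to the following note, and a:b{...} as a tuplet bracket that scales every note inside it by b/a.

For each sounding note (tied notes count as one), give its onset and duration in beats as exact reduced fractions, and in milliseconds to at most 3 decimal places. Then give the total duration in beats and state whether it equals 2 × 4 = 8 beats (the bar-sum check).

1) 0.0ms=0b +491.803ms=1b
2) 491.803ms=1b +2213.115ms=9/2b
3) 2704.918ms=11/2b +737.705ms=3/2b
4) 3442.623ms=7b +491.803ms=1b
Σ=8b of 8 (122bpm 4/4) — PASS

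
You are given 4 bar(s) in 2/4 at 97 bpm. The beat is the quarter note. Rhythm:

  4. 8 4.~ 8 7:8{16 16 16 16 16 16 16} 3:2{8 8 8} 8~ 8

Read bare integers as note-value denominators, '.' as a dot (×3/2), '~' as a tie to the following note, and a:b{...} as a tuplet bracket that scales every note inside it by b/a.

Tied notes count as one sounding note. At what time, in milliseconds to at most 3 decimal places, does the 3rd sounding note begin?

note 3 onset = 2b = 1237.113ms

1. 0.0ms @ 0 + 927.835ms (3/2)
2. 927.835ms @ 3/2 + 309.278ms (1/2)
3. 1237.113ms @ 2 + 1237.113ms (2)
4. 2474.227ms @ 4 + 176.73ms (2/7)
5. 2650.957ms @ 30/7 + 176.73ms (2/7)
6. 2827.688ms @ 32/7 + 176.73ms (2/7)
7. 3004.418ms @ 34/7 + 176.73ms (2/7)
8. 3181.149ms @ 36/7 + 176.73ms (2/7)
9. 3357.879ms @ 38/7 + 176.73ms (2/7)
10. 3534.61ms @ 40/7 + 176.73ms (2/7)
11. 3711.34ms @ 6 + 206.186ms (1/3)
12. 3917.526ms @ 19/3 + 206.186ms (1/3)
13. 4123.711ms @ 20/3 + 206.186ms (1/3)
14. 4329.897ms @ 7 + 618.557ms (1)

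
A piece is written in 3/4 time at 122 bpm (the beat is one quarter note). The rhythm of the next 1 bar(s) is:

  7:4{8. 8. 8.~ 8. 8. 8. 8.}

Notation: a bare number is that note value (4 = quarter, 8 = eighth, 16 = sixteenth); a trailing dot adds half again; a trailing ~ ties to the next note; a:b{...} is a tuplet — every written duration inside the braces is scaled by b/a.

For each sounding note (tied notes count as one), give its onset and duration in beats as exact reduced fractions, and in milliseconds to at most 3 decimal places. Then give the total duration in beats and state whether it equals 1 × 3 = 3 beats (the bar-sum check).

1) 0.0ms=0b +210.773ms=3/7b
2) 210.773ms=3/7b +210.773ms=3/7b
3) 421.546ms=6/7b +421.546ms=6/7b
4) 843.091ms=12/7b +210.773ms=3/7b
5) 1053.864ms=15/7b +210.773ms=3/7b
6) 1264.637ms=18/7b +210.773ms=3/7b
Σ=3b of 3 (122bpm 3/4) — PASS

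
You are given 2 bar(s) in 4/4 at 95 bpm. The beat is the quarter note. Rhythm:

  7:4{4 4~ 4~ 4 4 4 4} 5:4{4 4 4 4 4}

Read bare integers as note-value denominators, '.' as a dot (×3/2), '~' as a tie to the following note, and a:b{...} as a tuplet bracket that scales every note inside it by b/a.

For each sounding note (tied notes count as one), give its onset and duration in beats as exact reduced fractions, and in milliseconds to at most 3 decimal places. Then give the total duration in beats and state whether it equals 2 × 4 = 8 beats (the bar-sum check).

1) 0.0ms=0b +360.902ms=4/7b
2) 360.902ms=4/7b +1082.707ms=12/7b
3) 1443.609ms=16/7b +360.902ms=4/7b
4) 1804.511ms=20/7b +360.902ms=4/7b
5) 2165.414ms=24/7b +360.902ms=4/7b
6) 2526.316ms=4b +505.263ms=4/5b
7) 3031.579ms=24/5b +505.263ms=4/5b
8) 3536.842ms=28/5b +505.263ms=4/5b
9) 4042.105ms=32/5b +505.263ms=4/5b
10) 4547.368ms=36/5b +505.263ms=4/5b
Σ=8b of 8 (95bpm 4/4) — PASS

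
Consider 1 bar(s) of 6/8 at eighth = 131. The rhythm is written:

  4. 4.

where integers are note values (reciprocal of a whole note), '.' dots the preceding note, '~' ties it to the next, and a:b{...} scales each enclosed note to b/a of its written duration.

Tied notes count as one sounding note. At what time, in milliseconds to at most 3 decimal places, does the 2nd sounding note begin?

note 2 onset = 3b = 1374.046ms

1. 0.0ms @ 0 + 1374.046ms (3)
2. 1374.046ms @ 3 + 1374.046ms (3)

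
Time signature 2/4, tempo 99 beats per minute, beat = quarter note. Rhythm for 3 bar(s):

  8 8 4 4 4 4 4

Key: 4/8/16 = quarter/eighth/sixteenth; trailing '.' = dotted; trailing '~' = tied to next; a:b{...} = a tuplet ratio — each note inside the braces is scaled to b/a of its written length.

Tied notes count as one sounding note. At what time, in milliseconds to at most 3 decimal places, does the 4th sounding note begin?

note 4 onset = 2b = 1212.121ms

1. 0.0ms @ 0 + 303.03ms (1/2)
2. 303.03ms @ 1/2 + 303.03ms (1/2)
3. 606.061ms @ 1 + 606.061ms (1)
4. 1212.121ms @ 2 + 606.061ms (1)
5. 1818.182ms @ 3 + 606.061ms (1)
6. 2424.242ms @ 4 + 606.061ms (1)
7. 3030.303ms @ 5 + 606.061ms (1)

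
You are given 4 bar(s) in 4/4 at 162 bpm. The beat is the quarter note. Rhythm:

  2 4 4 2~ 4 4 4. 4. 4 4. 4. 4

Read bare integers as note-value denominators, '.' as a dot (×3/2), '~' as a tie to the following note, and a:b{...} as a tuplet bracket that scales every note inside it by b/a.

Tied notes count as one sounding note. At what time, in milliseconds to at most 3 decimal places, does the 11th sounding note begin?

note 11 onset = 15b = 5555.556ms

1. 0.0ms @ 0 + 740.741ms (2)
2. 740.741ms @ 2 + 370.37ms (1)
3. 1111.111ms @ 3 + 370.37ms (1)
4. 1481.481ms @ 4 + 1111.111ms (3)
5. 2592.593ms @ 7 + 370.37ms (1)
6. 2962.963ms @ 8 + 555.556ms (3/2)
7. 3518.519ms @ 19/2 + 555.556ms (3/2)
8. 4074.074ms @ 11 + 370.37ms (1)
9. 4444.444ms @ 12 + 555.556ms (3/2)
10. 5000.0ms @ 27/2 + 555.556ms (3/2)
11. 5555.556ms @ 15 + 370.37ms (1)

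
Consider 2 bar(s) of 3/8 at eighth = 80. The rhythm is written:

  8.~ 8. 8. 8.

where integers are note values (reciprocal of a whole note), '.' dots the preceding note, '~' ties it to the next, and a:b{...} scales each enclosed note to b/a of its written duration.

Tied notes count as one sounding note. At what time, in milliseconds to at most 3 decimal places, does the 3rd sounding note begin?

1. 0.0ms @ 0 + 2250.0ms (3)
2. 2250.0ms @ 3 + 1125.0ms (3/2)
3. 3375.0ms @ 9/2 + 1125.0ms (3/2)

note 3 onset = 9/2b = 3375.0ms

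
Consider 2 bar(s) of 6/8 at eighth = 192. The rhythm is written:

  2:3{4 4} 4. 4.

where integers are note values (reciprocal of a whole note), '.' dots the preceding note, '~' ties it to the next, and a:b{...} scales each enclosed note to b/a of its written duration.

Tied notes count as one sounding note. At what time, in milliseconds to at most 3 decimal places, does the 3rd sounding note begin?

note 3 onset = 6b = 1875.0ms

1. 0.0ms @ 0 + 937.5ms (3)
2. 937.5ms @ 3 + 937.5ms (3)
3. 1875.0ms @ 6 + 937.5ms (3)
4. 2812.5ms @ 9 + 937.5ms (3)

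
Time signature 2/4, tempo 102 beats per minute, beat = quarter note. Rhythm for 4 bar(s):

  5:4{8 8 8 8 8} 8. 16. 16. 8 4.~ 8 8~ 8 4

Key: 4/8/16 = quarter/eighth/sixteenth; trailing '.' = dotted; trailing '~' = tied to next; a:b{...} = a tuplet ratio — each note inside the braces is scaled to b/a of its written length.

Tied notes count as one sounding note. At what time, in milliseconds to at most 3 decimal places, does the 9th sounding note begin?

note 9 onset = 7/2b = 2058.824ms

1. 0.0ms @ 0 + 235.294ms (2/5)
2. 235.294ms @ 2/5 + 235.294ms (2/5)
3. 470.588ms @ 4/5 + 235.294ms (2/5)
4. 705.882ms @ 6/5 + 235.294ms (2/5)
5. 941.176ms @ 8/5 + 235.294ms (2/5)
6. 1176.471ms @ 2 + 441.176ms (3/4)
7. 1617.647ms @ 11/4 + 220.588ms (3/8)
8. 1838.235ms @ 25/8 + 220.588ms (3/8)
9. 2058.824ms @ 7/2 + 294.118ms (1/2)
10. 2352.941ms @ 4 + 1176.471ms (2)
11. 3529.412ms @ 6 + 588.235ms (1)
12. 4117.647ms @ 7 + 588.235ms (1)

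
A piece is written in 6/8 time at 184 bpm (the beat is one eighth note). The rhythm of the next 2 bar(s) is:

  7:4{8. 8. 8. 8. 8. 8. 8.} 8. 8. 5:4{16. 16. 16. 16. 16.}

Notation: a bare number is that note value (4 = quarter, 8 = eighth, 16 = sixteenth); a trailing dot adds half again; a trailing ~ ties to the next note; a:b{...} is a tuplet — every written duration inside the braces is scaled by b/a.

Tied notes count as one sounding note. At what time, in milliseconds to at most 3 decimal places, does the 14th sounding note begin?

note 14 onset = 57/5b = 3717.391ms

1. 0.0ms @ 0 + 279.503ms (6/7)
2. 279.503ms @ 6/7 + 279.503ms (6/7)
3. 559.006ms @ 12/7 + 279.503ms (6/7)
4. 838.509ms @ 18/7 + 279.503ms (6/7)
5. 1118.012ms @ 24/7 + 279.503ms (6/7)
6. 1397.516ms @ 30/7 + 279.503ms (6/7)
7. 1677.019ms @ 36/7 + 279.503ms (6/7)
8. 1956.522ms @ 6 + 489.13ms (3/2)
9. 2445.652ms @ 15/2 + 489.13ms (3/2)
10. 2934.783ms @ 9 + 195.652ms (3/5)
11. 3130.435ms @ 48/5 + 195.652ms (3/5)
12. 3326.087ms @ 51/5 + 195.652ms (3/5)
13. 3521.739ms @ 54/5 + 195.652ms (3/5)
14. 3717.391ms @ 57/5 + 195.652ms (3/5)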